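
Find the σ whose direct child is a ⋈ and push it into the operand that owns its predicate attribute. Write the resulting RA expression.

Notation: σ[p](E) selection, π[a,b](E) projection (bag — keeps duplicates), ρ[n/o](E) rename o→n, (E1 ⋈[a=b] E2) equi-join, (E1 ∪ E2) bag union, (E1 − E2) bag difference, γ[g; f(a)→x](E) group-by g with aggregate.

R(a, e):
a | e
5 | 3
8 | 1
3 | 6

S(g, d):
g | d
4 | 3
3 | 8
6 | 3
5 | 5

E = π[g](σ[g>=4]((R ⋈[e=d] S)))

σ filters on g, owned by the right side.
E' = π[g]((R ⋈[e=d] σ[g>=4](S)))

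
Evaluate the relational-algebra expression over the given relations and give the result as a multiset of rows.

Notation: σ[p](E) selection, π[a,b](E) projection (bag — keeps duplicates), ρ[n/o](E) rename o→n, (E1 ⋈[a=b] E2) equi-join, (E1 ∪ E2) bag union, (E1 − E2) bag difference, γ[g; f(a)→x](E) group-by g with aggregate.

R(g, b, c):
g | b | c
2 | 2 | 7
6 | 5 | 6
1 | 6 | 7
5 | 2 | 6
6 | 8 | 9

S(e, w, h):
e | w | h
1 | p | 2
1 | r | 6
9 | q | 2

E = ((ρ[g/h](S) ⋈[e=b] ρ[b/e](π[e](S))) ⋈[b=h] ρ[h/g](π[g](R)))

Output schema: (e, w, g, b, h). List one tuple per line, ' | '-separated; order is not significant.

Row counts bottom-up:
  S → 3
  ρ[g/h](S) → 3
  S → 3
  π[e](S) → 3
  ρ[b/e](π[e](S)) → 3
  (ρ[g/h](S) ⋈[e=b] ρ[b/e](π[e](S))) → 5
  R → 5
  π[g](R) → 5
  ρ[h/g](π[g](R)) → 5
  ((ρ[g/h](S) ⋈[e=b] ρ[b/e](π[e](S))) ⋈[b=h] ρ[h/g](π[g](R))) → 4

== RESULT ==
e | w | g | b | h
1 | p | 2 | 1 | 1
1 | p | 2 | 1 | 1
1 | r | 6 | 1 | 1
1 | r | 6 | 1 | 1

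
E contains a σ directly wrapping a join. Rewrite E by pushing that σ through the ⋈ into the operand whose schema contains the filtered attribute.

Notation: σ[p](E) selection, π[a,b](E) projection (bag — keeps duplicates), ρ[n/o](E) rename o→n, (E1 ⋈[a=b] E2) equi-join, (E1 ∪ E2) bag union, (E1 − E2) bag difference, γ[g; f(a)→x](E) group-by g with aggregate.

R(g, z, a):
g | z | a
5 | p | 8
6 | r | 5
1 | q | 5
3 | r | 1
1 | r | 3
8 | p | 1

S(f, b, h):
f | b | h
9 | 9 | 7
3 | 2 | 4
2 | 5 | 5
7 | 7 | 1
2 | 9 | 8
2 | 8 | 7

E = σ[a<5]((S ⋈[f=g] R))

σ filters on a, owned by the right side.
E' = (S ⋈[f=g] σ[a<5](R))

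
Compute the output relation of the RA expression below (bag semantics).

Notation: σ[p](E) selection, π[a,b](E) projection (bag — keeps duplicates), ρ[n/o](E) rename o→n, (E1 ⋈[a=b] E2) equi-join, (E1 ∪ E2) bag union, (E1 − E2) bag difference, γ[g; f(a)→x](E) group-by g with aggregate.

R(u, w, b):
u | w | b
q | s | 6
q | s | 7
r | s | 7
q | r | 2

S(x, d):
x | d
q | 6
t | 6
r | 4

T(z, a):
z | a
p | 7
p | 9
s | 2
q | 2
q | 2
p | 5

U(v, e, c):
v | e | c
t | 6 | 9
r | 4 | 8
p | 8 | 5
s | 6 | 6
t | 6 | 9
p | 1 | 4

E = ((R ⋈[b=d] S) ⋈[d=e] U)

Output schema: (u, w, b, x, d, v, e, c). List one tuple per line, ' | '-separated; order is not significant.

Subexpression sizes:
  R → 4
  S → 3
  (R ⋈[b=d] S) → 2
  U → 6
  ((R ⋈[b=d] S) ⋈[d=e] U) → 6

== RESULT ==
u | w | b | x | d | v | e | c
q | s | 6 | q | 6 | s | 6 | 6
q | s | 6 | q | 6 | t | 6 | 9
q | s | 6 | q | 6 | t | 6 | 9
q | s | 6 | t | 6 | s | 6 | 6
q | s | 6 | t | 6 | t | 6 | 9
q | s | 6 | t | 6 | t | 6 | 9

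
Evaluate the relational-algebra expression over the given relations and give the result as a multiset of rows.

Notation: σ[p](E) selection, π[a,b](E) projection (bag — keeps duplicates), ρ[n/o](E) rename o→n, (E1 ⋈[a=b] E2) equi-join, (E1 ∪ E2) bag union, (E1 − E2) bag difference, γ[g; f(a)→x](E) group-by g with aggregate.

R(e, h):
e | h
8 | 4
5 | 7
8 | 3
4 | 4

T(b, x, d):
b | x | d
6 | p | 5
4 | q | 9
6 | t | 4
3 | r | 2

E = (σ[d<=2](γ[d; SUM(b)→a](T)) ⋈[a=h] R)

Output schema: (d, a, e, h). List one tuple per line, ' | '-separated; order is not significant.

Subexpression sizes:
  T → 4
  γ[d; SUM(b)→a](T) → 4
  σ[d<=2](γ[d; SUM(b)→a](T)) → 1
  R → 4
  (σ[d<=2](γ[d; SUM(b)→a](T)) ⋈[a=h] R) → 1

== RESULT ==
d | a | e | h
2 | 3 | 8 | 3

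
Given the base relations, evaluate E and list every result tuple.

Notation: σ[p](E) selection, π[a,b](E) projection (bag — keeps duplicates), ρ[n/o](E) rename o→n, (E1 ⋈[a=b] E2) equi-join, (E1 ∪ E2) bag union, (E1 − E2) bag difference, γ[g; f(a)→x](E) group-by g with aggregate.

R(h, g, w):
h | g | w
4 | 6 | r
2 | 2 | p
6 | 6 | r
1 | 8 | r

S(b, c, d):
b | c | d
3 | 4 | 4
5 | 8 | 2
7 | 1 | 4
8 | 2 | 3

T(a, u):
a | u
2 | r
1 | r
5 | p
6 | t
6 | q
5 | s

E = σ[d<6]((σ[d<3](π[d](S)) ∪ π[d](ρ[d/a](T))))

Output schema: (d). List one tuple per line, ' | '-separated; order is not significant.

Per-node cardinality:
  S → 4
  π[d](S) → 4
  σ[d<3](π[d](S)) → 1
  T → 6
  ρ[d/a](T) → 6
  π[d](ρ[d/a](T)) → 6
  (σ[d<3](π[d](S)) ∪ π[d](ρ[d/a](T))) → 7
  σ[d<6]((σ[d<3](π[d](S)) ∪ π[d](ρ[d/a](T)))) → 5

== RESULT ==
d
1
2
2
5
5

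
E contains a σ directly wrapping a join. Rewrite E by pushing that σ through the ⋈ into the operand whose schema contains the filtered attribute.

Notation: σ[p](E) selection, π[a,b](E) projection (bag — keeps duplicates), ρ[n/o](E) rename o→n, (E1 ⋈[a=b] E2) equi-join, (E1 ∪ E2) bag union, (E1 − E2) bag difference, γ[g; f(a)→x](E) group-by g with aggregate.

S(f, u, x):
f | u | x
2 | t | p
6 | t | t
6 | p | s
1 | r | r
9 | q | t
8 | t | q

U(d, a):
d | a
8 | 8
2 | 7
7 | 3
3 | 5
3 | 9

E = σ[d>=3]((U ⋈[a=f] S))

σ filters on d, owned by the left side.
E' = (σ[d>=3](U) ⋈[a=f] S)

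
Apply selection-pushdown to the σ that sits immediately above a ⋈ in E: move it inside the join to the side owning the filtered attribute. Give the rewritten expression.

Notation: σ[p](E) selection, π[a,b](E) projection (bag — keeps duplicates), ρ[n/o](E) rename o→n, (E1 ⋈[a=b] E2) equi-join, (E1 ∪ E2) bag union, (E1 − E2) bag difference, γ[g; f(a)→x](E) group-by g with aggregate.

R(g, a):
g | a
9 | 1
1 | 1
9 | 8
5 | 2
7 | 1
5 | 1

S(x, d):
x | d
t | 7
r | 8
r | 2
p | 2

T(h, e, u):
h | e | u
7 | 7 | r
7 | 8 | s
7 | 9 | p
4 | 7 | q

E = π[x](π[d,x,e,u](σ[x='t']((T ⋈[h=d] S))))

σ filters on x, owned by the right side.
E' = π[x](π[d,x,e,u]((T ⋈[h=d] σ[x='t'](S))))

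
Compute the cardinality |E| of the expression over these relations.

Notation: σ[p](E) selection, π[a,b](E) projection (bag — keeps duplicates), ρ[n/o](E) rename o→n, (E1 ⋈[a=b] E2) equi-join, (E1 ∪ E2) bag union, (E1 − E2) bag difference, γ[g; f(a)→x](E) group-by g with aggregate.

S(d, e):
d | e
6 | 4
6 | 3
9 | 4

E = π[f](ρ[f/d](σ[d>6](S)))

Subexpression sizes:
  S → 3
  σ[d>6](S) → 1
  ρ[f/d](σ[d>6](S)) → 1
  π[f](ρ[f/d](σ[d>6](S))) → 1

|E| = 1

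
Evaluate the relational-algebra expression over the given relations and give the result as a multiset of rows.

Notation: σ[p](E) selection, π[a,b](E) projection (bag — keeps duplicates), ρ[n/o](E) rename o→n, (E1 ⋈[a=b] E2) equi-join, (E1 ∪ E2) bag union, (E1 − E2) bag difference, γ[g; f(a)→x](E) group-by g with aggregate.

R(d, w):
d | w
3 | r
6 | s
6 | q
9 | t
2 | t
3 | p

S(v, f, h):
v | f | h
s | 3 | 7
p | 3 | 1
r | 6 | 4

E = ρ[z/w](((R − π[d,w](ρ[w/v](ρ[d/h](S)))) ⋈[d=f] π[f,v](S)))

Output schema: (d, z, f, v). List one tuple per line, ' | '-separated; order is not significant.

Row counts bottom-up:
  R → 6
  S → 3
  ρ[d/h](S) → 3
  ρ[w/v](ρ[d/h](S)) → 3
  π[d,w](ρ[w/v](ρ[d/h](S))) → 3
  (R − π[d,w](ρ[w/v](ρ[d/h](S)))) → 6
  S → 3
  π[f,v](S) → 3
  ((R − π[d,w](ρ[w/v](ρ[d/h](S)))) ⋈[d=f] π[f,v](S)) → 6
  ρ[z/w](((R − π[d,w](ρ[w/v](ρ[d/h](S)))) ⋈[d=f] π[f,v](S))) → 6

== RESULT ==
d | z | f | v
3 | p | 3 | p
3 | p | 3 | s
3 | r | 3 | p
3 | r | 3 | s
6 | q | 6 | r
6 | s | 6 | r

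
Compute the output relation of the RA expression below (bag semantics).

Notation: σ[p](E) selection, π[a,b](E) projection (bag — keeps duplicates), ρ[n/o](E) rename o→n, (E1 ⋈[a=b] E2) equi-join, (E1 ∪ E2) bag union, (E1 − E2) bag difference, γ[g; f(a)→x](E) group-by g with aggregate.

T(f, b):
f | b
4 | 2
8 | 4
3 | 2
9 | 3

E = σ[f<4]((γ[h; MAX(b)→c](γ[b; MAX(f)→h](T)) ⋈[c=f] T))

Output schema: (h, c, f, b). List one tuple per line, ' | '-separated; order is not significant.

Subexpression sizes:
  T → 4
  γ[b; MAX(f)→h](T) → 3
  γ[h; MAX(b)→c](γ[b; MAX(f)→h](T)) → 3
  T → 4
  (γ[h; MAX(b)→c](γ[b; MAX(f)→h](T)) ⋈[c=f] T) → 2
  σ[f<4]((γ[h; MAX(b)→c](γ[b; MAX(f)→h](T)) ⋈[c=f] T)) → 1

== RESULT ==
h | c | f | b
9 | 3 | 3 | 2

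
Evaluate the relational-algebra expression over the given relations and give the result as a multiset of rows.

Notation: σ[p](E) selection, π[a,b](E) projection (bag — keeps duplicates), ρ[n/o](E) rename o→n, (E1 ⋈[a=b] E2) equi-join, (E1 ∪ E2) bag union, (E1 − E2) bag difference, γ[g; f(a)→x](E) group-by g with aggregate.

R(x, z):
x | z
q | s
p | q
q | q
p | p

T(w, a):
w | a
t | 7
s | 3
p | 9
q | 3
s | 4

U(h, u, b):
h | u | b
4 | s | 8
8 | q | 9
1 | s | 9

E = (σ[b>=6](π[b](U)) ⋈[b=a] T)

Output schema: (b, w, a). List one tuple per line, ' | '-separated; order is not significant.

Per-node cardinality:
  U → 3
  π[b](U) → 3
  σ[b>=6](π[b](U)) → 3
  T → 5
  (σ[b>=6](π[b](U)) ⋈[b=a] T) → 2

== RESULT ==
b | w | a
9 | p | 9
9 | p | 9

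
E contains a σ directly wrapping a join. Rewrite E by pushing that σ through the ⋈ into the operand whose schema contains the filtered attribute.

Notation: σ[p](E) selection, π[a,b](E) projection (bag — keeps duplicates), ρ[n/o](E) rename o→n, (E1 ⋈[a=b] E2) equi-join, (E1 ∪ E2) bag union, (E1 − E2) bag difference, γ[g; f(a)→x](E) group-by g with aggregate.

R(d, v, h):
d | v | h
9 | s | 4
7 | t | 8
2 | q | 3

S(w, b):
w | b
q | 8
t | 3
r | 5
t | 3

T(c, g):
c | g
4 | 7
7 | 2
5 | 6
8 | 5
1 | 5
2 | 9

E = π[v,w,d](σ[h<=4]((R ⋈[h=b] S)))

σ filters on h, owned by the left side.
E' = π[v,w,d]((σ[h<=4](R) ⋈[h=b] S))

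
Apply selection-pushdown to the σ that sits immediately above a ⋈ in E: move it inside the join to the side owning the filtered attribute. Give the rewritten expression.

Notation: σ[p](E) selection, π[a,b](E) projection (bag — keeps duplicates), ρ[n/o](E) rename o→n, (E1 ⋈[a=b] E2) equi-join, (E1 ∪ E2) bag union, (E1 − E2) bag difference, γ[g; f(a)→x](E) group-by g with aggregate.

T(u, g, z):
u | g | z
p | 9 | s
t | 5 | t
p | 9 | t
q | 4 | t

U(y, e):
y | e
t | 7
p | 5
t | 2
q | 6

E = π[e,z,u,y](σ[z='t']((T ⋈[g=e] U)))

σ filters on z, owned by the left side.
E' = π[e,z,u,y]((σ[z='t'](T) ⋈[g=e] U))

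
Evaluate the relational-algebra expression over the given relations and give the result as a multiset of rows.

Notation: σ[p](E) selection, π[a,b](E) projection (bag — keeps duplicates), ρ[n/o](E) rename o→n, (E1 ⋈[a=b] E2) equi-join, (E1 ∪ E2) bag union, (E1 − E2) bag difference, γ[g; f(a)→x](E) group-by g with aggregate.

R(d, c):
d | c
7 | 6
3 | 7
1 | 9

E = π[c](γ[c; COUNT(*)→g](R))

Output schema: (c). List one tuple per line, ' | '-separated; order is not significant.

Row counts bottom-up:
  R → 3
  γ[c; COUNT(*)→g](R) → 3
  π[c](γ[c; COUNT(*)→g](R)) → 3

== RESULT ==
c
6
7
9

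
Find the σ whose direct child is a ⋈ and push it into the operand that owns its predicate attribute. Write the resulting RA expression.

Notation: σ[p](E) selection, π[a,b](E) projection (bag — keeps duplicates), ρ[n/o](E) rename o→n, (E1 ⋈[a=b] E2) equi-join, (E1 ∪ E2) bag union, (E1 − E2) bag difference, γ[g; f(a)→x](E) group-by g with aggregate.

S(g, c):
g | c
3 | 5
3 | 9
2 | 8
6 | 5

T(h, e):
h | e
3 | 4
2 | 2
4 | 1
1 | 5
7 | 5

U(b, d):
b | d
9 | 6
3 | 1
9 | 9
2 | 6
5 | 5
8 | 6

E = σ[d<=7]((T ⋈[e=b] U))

σ filters on d, owned by the right side.
E' = (T ⋈[e=b] σ[d<=7](U))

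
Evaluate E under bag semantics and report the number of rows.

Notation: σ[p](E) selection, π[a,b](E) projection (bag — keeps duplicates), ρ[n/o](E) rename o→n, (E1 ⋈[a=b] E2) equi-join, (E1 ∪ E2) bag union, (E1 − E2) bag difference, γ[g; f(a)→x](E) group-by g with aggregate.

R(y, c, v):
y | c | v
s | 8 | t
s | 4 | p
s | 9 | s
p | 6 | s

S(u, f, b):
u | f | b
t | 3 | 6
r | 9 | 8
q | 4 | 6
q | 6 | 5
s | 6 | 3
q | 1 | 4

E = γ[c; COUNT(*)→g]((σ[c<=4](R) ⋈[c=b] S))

Per-node cardinality:
  R → 4
  σ[c<=4](R) → 1
  S → 6
  (σ[c<=4](R) ⋈[c=b] S) → 1
  γ[c; COUNT(*)→g]((σ[c<=4](R) ⋈[c=b] S)) → 1

|E| = 1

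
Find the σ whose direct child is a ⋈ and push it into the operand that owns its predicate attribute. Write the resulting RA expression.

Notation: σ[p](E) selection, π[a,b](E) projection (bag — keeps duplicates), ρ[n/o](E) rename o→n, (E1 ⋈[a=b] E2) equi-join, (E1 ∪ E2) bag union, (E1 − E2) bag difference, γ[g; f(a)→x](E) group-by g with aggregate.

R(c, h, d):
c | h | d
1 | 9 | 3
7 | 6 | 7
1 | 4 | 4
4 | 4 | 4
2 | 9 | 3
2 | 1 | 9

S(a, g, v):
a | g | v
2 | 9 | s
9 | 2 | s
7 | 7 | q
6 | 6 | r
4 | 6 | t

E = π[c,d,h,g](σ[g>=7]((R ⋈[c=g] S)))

σ filters on g, owned by the right side.
E' = π[c,d,h,g]((R ⋈[c=g] σ[g>=7](S)))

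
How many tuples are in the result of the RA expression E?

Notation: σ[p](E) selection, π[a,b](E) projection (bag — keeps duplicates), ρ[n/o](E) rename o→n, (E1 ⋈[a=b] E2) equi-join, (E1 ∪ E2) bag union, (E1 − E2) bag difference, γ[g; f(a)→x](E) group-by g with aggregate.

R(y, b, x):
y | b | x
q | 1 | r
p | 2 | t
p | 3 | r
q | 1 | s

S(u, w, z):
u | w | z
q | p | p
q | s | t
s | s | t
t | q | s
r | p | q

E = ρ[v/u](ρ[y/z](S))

Stepwise |·|:
  S → 5
  ρ[y/z](S) → 5
  ρ[v/u](ρ[y/z](S)) → 5

|E| = 5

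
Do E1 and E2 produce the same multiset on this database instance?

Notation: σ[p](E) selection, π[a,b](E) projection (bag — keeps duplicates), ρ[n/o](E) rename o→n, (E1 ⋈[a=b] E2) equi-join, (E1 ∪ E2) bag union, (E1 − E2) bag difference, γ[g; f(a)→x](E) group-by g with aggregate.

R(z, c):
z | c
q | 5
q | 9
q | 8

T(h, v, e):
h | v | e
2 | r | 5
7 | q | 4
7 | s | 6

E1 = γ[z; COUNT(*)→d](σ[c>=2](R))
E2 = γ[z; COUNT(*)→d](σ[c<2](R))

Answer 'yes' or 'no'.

E1 subexpression sizes:
  R → 3
  σ[c>=2](R) → 3
  γ[z; COUNT(*)→d](σ[c>=2](R)) → 1
E2 subexpression sizes:
  R → 3
  σ[c<2](R) → 0
  γ[z; COUNT(*)→d](σ[c<2](R)) → 0

E1 result:
z | d
q | 3
E2 result:
z | d
(0 rows)
Witness: ('q', 3) appears 1× in E1 but 0× in E2.

no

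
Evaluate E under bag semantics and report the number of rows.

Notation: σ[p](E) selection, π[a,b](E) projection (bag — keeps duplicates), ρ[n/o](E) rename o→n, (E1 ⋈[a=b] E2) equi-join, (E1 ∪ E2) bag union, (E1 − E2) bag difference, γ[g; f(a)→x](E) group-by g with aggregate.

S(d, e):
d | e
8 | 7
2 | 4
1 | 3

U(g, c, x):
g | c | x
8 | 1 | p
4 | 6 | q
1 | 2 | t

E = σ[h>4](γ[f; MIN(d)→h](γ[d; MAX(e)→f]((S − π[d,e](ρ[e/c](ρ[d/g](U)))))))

Row counts bottom-up:
  S → 3
  U → 3
  ρ[d/g](U) → 3
  ρ[e/c](ρ[d/g](U)) → 3
  π[d,e](ρ[e/c](ρ[d/g](U))) → 3
  (S − π[d,e](ρ[e/c](ρ[d/g](U)))) → 3
  γ[d; MAX(e)→f]((S − π[d,e](ρ[e/c](ρ[d/g](U))))) → 3
  γ[f; MIN(d)→h](γ[d; MAX(e)→f]((S − π[d,e](ρ[e/c](ρ[d/g](U)))))) → 3
  σ[h>4](γ[f; MIN(d)→h](γ[d; MAX(e)→f]((S − π[d,e](ρ[e/c](ρ[d/g](U))))))) → 1

|E| = 1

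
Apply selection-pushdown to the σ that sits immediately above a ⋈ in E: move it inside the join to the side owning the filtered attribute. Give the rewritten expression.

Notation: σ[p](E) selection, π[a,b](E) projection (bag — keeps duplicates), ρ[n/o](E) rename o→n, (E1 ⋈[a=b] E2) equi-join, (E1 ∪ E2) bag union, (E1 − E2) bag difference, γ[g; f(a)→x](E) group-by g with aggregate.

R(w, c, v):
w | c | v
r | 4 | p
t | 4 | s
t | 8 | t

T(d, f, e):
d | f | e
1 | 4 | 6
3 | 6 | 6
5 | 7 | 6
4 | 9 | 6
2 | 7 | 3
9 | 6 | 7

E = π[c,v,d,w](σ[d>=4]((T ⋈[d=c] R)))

σ filters on d, owned by the left side.
E' = π[c,v,d,w]((σ[d>=4](T) ⋈[d=c] R))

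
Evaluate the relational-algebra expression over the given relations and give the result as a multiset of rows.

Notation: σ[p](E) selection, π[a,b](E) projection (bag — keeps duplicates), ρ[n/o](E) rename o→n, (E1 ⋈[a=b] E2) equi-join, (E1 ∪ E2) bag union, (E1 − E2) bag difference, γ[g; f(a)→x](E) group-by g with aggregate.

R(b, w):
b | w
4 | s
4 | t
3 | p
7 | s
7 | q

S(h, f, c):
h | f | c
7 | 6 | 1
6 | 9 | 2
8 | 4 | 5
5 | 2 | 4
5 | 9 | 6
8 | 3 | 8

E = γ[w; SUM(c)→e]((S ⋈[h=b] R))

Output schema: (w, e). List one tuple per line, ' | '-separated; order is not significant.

Per-node cardinality:
  S → 6
  R → 5
  (S ⋈[h=b] R) → 2
  γ[w; SUM(c)→e]((S ⋈[h=b] R)) → 2

== RESULT ==
w | e
q | 1
s | 1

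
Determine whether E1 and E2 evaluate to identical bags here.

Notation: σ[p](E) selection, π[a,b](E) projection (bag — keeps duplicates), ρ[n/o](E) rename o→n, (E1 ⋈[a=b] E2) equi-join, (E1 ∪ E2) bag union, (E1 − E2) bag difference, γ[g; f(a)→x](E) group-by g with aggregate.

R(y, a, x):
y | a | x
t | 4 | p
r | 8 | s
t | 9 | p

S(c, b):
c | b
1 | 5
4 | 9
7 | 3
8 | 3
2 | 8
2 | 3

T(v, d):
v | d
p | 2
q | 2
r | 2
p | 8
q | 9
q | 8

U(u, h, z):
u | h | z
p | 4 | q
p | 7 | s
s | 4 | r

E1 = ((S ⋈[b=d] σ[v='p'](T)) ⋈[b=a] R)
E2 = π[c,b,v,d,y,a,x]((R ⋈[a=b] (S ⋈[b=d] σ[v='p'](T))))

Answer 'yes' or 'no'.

E1 per-node cardinality:
  S → 6
  T → 6
  σ[v='p'](T) → 2
  (S ⋈[b=d] σ[v='p'](T)) → 1
  R → 3
  ((S ⋈[b=d] σ[v='p'](T)) ⋈[b=a] R) → 1
E2 per-node cardinality:
  R → 3
  S → 6
  T → 6
  σ[v='p'](T) → 2
  (S ⋈[b=d] σ[v='p'](T)) → 1
  (R ⋈[a=b] (S ⋈[b=d] σ[v='p'](T))) → 1
  π[c,b,v,d,y,a,x]((R ⋈[a=b] (S ⋈[b=d] σ[v='p'](T)))) → 1

E1 and E2 produce the same multiset:
c | b | v | d | y | a | x
2 | 8 | p | 8 | r | 8 | s

yes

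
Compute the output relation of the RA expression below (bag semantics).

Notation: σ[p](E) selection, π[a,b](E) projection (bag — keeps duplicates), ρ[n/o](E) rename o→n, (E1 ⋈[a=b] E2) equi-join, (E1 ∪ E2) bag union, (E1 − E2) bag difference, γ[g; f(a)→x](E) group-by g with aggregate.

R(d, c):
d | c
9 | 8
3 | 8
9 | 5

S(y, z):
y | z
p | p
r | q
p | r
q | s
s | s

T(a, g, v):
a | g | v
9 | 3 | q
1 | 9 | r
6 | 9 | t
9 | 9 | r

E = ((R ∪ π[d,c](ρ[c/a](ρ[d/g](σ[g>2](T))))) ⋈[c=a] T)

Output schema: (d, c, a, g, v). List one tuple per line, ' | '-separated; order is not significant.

Subexpression sizes:
  R → 3
  T → 4
  σ[g>2](T) → 4
  ρ[d/g](σ[g>2](T)) → 4
  ρ[c/a](ρ[d/g](σ[g>2](T))) → 4
  π[d,c](ρ[c/a](ρ[d/g](σ[g>2](T)))) → 4
  (R ∪ π[d,c](ρ[c/a](ρ[d/g](σ[g>2](T))))) → 7
  T → 4
  ((R ∪ π[d,c](ρ[c/a](ρ[d/g](σ[g>2](T))))) ⋈[c=a] T) → 6

== RESULT ==
d | c | a | g | v
3 | 9 | 9 | 3 | q
3 | 9 | 9 | 9 | r
9 | 1 | 1 | 9 | r
9 | 6 | 6 | 9 | t
9 | 9 | 9 | 3 | q
9 | 9 | 9 | 9 | r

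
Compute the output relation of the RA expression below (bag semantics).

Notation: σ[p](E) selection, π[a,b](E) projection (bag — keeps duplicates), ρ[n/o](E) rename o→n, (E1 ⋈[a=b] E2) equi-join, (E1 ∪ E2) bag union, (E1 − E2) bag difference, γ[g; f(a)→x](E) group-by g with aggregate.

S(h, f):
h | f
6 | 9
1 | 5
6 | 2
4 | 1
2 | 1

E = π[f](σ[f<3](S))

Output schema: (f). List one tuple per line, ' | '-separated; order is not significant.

Subexpression sizes:
  S → 5
  σ[f<3](S) → 3
  π[f](σ[f<3](S)) → 3

== RESULT ==
f
1
1
2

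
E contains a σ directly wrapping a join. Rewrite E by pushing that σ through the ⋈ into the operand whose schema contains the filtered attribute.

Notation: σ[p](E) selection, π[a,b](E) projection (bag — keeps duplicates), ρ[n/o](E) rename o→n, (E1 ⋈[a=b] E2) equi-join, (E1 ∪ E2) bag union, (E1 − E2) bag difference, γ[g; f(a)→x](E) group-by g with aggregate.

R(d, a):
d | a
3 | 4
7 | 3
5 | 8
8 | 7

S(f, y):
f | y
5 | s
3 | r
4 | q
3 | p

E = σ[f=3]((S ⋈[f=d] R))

σ filters on f, owned by the left side.
E' = (σ[f=3](S) ⋈[f=d] R)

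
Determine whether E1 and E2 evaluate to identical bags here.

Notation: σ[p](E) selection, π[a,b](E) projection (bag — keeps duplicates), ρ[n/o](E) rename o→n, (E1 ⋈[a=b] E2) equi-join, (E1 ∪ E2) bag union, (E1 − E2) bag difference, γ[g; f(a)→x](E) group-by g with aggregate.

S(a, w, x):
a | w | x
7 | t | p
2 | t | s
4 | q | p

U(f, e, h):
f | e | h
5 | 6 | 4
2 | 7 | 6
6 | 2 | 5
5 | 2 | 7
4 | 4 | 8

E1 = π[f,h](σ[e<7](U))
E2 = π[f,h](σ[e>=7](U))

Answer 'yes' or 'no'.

E1 subexpression sizes:
  U → 5
  σ[e<7](U) → 4
  π[f,h](σ[e<7](U)) → 4
E2 subexpression sizes:
  U → 5
  σ[e>=7](U) → 1
  π[f,h](σ[e>=7](U)) → 1

E1 result:
f | h
4 | 8
5 | 4
5 | 7
6 | 5
E2 result:
f | h
2 | 6
Witness: (2, 6) appears 0× in E1 but 1× in E2.

no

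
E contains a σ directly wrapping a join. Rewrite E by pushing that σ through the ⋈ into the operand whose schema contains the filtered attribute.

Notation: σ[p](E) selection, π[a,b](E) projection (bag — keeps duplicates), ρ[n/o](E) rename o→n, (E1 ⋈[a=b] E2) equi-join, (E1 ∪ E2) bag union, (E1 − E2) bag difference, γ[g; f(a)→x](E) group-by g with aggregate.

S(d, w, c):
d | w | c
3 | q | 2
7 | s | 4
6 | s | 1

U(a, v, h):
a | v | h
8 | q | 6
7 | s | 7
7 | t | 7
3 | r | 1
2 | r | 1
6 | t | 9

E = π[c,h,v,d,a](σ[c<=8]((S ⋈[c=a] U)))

σ filters on c, owned by the left side.
E' = π[c,h,v,d,a]((σ[c<=8](S) ⋈[c=a] U))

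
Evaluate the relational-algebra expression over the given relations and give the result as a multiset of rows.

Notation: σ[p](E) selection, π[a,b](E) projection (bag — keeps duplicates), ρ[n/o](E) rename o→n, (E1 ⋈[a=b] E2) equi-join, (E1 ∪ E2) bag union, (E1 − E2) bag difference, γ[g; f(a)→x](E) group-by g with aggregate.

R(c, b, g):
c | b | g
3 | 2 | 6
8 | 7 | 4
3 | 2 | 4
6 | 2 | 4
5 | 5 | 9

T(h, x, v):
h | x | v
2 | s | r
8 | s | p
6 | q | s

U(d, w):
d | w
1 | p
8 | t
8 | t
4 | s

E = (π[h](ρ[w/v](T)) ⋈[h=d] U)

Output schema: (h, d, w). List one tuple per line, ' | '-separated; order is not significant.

Subexpression sizes:
  T → 3
  ρ[w/v](T) → 3
  π[h](ρ[w/v](T)) → 3
  U → 4
  (π[h](ρ[w/v](T)) ⋈[h=d] U) → 2

== RESULT ==
h | d | w
8 | 8 | t
8 | 8 | t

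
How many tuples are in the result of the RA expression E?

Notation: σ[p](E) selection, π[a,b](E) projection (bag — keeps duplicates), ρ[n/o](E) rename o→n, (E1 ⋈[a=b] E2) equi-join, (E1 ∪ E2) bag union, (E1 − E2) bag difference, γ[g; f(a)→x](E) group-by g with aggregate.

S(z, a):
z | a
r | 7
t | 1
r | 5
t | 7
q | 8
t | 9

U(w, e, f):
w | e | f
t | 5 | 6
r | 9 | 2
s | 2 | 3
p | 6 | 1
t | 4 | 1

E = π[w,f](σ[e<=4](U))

Row counts bottom-up:
  U → 5
  σ[e<=4](U) → 2
  π[w,f](σ[e<=4](U)) → 2

|E| = 2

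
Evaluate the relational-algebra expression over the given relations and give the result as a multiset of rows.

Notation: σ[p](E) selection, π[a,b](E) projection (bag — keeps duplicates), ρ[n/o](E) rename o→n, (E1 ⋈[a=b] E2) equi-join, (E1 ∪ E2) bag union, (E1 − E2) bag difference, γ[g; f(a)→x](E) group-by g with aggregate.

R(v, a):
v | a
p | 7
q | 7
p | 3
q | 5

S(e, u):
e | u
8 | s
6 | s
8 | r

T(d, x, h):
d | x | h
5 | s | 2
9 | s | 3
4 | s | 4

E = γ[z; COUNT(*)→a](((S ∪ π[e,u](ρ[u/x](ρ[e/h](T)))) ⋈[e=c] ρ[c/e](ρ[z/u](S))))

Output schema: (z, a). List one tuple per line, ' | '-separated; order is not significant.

Per-node cardinality:
  S → 3
  T → 3
  ρ[e/h](T) → 3
  ρ[u/x](ρ[e/h](T)) → 3
  π[e,u](ρ[u/x](ρ[e/h](T))) → 3
  (S ∪ π[e,u](ρ[u/x](ρ[e/h](T)))) → 6
  S → 3
  ρ[z/u](S) → 3
  ρ[c/e](ρ[z/u](S)) → 3
  ((S ∪ π[e,u](ρ[u/x](ρ[e/h](T)))) ⋈[e=c] ρ[c/e](ρ[z/u](S))) → 5
  γ[z; COUNT(*)→a](((S ∪ π[e,u](ρ[u/x](ρ[e/h](T)))) ⋈[e=c] ρ[c/e](ρ[z/u](S)))) → 2

== RESULT ==
z | a
r | 2
s | 3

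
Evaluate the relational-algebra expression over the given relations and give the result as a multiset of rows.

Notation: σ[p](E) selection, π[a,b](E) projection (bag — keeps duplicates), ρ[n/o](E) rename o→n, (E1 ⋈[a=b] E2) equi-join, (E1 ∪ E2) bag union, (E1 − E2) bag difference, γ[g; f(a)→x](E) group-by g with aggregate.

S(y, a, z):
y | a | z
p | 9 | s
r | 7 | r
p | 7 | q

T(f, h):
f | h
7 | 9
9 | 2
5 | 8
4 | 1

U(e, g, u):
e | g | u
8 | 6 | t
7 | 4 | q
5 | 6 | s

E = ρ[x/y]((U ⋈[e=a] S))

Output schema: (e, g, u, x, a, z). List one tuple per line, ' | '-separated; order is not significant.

Stepwise |·|:
  U → 3
  S → 3
  (U ⋈[e=a] S) → 2
  ρ[x/y]((U ⋈[e=a] S)) → 2

== RESULT ==
e | g | u | x | a | z
7 | 4 | q | p | 7 | q
7 | 4 | q | r | 7 | r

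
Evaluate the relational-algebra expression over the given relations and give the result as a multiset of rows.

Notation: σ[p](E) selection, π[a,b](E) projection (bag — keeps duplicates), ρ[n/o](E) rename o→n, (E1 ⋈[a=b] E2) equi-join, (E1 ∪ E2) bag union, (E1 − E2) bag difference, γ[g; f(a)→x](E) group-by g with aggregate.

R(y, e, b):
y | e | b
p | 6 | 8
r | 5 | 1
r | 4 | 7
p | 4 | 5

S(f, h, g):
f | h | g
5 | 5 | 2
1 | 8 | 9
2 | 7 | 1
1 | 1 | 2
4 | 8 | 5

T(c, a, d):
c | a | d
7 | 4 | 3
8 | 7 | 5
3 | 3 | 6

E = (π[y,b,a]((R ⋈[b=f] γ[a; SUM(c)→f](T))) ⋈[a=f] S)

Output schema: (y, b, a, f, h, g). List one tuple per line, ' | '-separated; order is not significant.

Per-node cardinality:
  R → 4
  T → 3
  γ[a; SUM(c)→f](T) → 3
  (R ⋈[b=f] γ[a; SUM(c)→f](T)) → 2
  π[y,b,a]((R ⋈[b=f] γ[a; SUM(c)→f](T))) → 2
  S → 5
  (π[y,b,a]((R ⋈[b=f] γ[a; SUM(c)→f](T))) ⋈[a=f] S) → 1

== RESULT ==
y | b | a | f | h | g
r | 7 | 4 | 4 | 8 | 5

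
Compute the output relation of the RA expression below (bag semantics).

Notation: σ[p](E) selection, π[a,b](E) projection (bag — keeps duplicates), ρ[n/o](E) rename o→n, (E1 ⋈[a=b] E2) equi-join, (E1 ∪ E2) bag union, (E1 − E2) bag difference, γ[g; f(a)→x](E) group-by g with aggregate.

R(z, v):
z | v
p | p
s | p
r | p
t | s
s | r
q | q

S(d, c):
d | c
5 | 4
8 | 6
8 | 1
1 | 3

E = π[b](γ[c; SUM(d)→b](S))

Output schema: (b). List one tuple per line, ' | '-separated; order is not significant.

Subexpression sizes:
  S → 4
  γ[c; SUM(d)→b](S) → 4
  π[b](γ[c; SUM(d)→b](S)) → 4

== RESULT ==
b
1
5
8
8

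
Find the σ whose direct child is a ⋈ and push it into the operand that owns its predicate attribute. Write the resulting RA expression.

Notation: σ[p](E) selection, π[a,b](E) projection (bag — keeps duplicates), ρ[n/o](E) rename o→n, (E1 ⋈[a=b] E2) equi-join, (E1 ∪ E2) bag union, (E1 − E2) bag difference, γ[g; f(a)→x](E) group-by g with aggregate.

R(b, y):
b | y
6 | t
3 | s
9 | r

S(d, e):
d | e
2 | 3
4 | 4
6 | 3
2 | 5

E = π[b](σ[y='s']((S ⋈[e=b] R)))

σ filters on y, owned by the right side.
E' = π[b]((S ⋈[e=b] σ[y='s'](R)))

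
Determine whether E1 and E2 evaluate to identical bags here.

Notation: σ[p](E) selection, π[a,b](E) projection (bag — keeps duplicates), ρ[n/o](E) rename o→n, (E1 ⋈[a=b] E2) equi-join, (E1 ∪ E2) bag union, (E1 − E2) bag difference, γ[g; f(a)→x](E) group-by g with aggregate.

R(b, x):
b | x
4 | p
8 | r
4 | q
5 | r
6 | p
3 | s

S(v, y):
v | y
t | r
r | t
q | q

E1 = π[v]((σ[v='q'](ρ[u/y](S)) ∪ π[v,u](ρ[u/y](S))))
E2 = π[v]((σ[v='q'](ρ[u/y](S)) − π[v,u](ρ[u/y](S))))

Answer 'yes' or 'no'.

E1 row counts bottom-up:
  S → 3
  ρ[u/y](S) → 3
  σ[v='q'](ρ[u/y](S)) → 1
  S → 3
  ρ[u/y](S) → 3
  π[v,u](ρ[u/y](S)) → 3
  (σ[v='q'](ρ[u/y](S)) ∪ π[v,u](ρ[u/y](S))) → 4
  π[v]((σ[v='q'](ρ[u/y](S)) ∪ π[v,u](ρ[u/y](S)))) → 4
E2 row counts bottom-up:
  S → 3
  ρ[u/y](S) → 3
  σ[v='q'](ρ[u/y](S)) → 1
  S → 3
  ρ[u/y](S) → 3
  π[v,u](ρ[u/y](S)) → 3
  (σ[v='q'](ρ[u/y](S)) − π[v,u](ρ[u/y](S))) → 0
  π[v]((σ[v='q'](ρ[u/y](S)) − π[v,u](ρ[u/y](S)))) → 0

E1 result:
v
q
q
r
t
E2 result:
v
(0 rows)
Witness: ('t',) appears 1× in E1 but 0× in E2.

no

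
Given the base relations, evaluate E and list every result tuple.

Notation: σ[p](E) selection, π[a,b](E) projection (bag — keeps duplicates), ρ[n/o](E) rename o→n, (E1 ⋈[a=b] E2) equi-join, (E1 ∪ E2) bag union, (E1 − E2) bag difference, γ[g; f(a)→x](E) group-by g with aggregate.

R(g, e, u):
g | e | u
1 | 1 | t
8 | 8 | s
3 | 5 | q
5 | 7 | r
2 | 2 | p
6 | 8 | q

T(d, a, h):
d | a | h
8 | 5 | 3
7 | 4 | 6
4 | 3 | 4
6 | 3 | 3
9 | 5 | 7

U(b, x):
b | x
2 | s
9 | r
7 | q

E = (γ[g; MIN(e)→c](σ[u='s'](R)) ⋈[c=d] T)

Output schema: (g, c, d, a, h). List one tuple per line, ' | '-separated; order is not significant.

Per-node cardinality:
  R → 6
  σ[u='s'](R) → 1
  γ[g; MIN(e)→c](σ[u='s'](R)) → 1
  T → 5
  (γ[g; MIN(e)→c](σ[u='s'](R)) ⋈[c=d] T) → 1

== RESULT ==
g | c | d | a | h
8 | 8 | 8 | 5 | 3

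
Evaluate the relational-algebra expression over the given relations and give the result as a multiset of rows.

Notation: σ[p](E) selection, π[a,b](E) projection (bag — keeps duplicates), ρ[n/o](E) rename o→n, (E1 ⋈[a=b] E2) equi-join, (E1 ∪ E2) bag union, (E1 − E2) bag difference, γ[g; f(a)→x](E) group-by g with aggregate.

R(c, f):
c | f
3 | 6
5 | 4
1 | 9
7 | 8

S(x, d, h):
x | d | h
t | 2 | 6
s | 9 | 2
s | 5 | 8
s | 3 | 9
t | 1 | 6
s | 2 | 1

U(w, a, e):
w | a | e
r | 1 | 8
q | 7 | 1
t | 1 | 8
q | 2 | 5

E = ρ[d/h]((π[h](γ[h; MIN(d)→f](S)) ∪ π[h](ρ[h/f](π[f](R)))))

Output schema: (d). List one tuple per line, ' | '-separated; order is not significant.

Per-node cardinality:
  S → 6
  γ[h; MIN(d)→f](S) → 5
  π[h](γ[h; MIN(d)→f](S)) → 5
  R → 4
  π[f](R) → 4
  ρ[h/f](π[f](R)) → 4
  π[h](ρ[h/f](π[f](R))) → 4
  (π[h](γ[h; MIN(d)→f](S)) ∪ π[h](ρ[h/f](π[f](R)))) → 9
  ρ[d/h]((π[h](γ[h; MIN(d)→f](S)) ∪ π[h](ρ[h/f](π[f](R))))) → 9

== RESULT ==
d
1
2
4
6
6
8
8
9
9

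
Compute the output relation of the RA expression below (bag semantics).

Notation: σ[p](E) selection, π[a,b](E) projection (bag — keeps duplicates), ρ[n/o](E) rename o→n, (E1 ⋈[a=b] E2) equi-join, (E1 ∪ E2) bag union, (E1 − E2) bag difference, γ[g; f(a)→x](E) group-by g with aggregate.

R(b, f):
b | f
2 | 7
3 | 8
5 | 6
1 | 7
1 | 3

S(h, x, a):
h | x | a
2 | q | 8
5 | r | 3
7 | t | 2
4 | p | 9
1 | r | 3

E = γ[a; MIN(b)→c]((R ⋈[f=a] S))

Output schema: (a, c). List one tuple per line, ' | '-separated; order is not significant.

Per-node cardinality:
  R → 5
  S → 5
  (R ⋈[f=a] S) → 3
  γ[a; MIN(b)→c]((R ⋈[f=a] S)) → 2

== RESULT ==
a | c
3 | 1
8 | 3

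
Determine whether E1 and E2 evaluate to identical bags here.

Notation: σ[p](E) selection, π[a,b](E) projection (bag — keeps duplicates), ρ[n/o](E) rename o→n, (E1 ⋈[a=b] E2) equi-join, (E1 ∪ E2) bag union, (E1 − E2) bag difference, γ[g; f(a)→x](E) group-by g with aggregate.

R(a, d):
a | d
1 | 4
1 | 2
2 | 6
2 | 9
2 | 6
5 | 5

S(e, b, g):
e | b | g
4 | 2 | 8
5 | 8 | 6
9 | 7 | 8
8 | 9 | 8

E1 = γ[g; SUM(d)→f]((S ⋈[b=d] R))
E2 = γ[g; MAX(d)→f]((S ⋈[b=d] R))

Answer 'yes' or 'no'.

E1 stepwise |·|:
  S → 4
  R → 6
  (S ⋈[b=d] R) → 2
  γ[g; SUM(d)→f]((S ⋈[b=d] R)) → 1
E2 stepwise |·|:
  S → 4
  R → 6
  (S ⋈[b=d] R) → 2
  γ[g; MAX(d)→f]((S ⋈[b=d] R)) → 1

E1 result:
g | f
8 | 11
E2 result:
g | f
8 | 9
Witness: (8, 9) appears 0× in E1 but 1× in E2.

no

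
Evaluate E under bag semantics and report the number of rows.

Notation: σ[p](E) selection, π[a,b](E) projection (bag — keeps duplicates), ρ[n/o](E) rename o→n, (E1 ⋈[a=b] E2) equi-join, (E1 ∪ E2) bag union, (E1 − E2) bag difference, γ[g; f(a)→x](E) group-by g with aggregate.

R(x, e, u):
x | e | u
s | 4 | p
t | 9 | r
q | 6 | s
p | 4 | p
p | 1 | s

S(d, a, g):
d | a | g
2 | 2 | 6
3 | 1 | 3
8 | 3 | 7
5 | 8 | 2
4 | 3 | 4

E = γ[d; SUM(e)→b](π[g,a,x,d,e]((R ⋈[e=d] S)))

Row counts bottom-up:
  R → 5
  S → 5
  (R ⋈[e=d] S) → 2
  π[g,a,x,d,e]((R ⋈[e=d] S)) → 2
  γ[d; SUM(e)→b](π[g,a,x,d,e]((R ⋈[e=d] S))) → 1

|E| = 1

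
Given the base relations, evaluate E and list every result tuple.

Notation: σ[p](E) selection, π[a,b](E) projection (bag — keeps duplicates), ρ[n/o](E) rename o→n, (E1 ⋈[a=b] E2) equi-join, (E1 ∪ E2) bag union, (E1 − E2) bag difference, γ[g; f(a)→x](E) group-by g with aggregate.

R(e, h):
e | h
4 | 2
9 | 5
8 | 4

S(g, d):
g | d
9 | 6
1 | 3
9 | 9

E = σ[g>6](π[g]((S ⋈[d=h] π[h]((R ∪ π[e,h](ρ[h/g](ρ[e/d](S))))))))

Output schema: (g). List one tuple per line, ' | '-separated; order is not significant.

Row counts bottom-up:
  S → 3
  R → 3
  S → 3
  ρ[e/d](S) → 3
  ρ[h/g](ρ[e/d](S)) → 3
  π[e,h](ρ[h/g](ρ[e/d](S))) → 3
  (R ∪ π[e,h](ρ[h/g](ρ[e/d](S)))) → 6
  π[h]((R ∪ π[e,h](ρ[h/g](ρ[e/d](S))))) → 6
  (S ⋈[d=h] π[h]((R ∪ π[e,h](ρ[h/g](ρ[e/d](S)))))) → 2
  π[g]((S ⋈[d=h] π[h]((R ∪ π[e,h](ρ[h/g](ρ[e/d](S))))))) → 2
  σ[g>6](π[g]((S ⋈[d=h] π[h]((R ∪ π[e,h](ρ[h/g](ρ[e/d](S)))))))) → 2

== RESULT ==
g
9
9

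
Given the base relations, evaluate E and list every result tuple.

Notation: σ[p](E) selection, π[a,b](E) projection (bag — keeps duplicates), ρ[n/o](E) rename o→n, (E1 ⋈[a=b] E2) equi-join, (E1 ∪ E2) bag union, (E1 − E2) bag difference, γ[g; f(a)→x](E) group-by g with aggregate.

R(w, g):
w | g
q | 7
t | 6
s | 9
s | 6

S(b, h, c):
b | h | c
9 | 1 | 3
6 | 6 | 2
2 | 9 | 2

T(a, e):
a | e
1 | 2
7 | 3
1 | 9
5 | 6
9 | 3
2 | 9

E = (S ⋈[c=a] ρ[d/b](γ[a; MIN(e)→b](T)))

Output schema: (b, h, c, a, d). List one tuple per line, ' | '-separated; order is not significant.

Subexpression sizes:
  S → 3
  T → 6
  γ[a; MIN(e)→b](T) → 5
  ρ[d/b](γ[a; MIN(e)→b](T)) → 5
  (S ⋈[c=a] ρ[d/b](γ[a; MIN(e)→b](T))) → 2

== RESULT ==
b | h | c | a | d
2 | 9 | 2 | 2 | 9
6 | 6 | 2 | 2 | 9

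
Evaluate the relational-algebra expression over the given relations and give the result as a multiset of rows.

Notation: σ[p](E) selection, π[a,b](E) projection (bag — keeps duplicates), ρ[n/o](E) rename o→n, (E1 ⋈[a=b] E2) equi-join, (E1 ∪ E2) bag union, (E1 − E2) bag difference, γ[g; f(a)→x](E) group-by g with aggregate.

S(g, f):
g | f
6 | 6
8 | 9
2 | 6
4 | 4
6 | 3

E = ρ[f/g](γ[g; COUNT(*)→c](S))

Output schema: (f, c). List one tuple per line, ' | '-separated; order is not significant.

Per-node cardinality:
  S → 5
  γ[g; COUNT(*)→c](S) → 4
  ρ[f/g](γ[g; COUNT(*)→c](S)) → 4

== RESULT ==
f | c
2 | 1
4 | 1
6 | 2
8 | 1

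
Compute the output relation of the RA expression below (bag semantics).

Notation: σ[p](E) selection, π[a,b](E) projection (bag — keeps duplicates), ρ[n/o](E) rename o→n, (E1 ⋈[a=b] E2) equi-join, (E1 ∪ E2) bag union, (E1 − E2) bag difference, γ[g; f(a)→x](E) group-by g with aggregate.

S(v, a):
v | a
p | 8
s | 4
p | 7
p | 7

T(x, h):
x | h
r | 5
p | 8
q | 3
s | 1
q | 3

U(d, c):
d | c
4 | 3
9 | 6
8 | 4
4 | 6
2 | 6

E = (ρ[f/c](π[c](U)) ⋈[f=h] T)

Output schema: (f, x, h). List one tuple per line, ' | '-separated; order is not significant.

Stepwise |·|:
  U → 5
  π[c](U) → 5
  ρ[f/c](π[c](U)) → 5
  T → 5
  (ρ[f/c](π[c](U)) ⋈[f=h] T) → 2

== RESULT ==
f | x | h
3 | q | 3
3 | q | 3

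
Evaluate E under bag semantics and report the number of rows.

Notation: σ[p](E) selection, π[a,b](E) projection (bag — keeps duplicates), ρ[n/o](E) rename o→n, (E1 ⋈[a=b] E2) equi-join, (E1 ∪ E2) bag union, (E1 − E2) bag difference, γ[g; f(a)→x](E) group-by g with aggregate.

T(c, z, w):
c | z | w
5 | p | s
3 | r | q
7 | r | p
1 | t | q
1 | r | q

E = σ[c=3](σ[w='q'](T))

Per-node cardinality:
  T → 5
  σ[w='q'](T) → 3
  σ[c=3](σ[w='q'](T)) → 1

|E| = 1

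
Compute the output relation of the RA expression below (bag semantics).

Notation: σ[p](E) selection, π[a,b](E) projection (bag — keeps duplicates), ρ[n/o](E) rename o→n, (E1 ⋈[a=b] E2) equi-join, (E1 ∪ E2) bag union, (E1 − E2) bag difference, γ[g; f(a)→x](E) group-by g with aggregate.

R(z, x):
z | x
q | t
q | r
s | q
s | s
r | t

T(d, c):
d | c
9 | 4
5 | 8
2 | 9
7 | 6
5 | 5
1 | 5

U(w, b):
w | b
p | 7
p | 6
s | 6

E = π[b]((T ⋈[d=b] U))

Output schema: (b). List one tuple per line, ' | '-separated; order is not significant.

Row counts bottom-up:
  T → 6
  U → 3
  (T ⋈[d=b] U) → 1
  π[b]((T ⋈[d=b] U)) → 1

== RESULT ==
b
7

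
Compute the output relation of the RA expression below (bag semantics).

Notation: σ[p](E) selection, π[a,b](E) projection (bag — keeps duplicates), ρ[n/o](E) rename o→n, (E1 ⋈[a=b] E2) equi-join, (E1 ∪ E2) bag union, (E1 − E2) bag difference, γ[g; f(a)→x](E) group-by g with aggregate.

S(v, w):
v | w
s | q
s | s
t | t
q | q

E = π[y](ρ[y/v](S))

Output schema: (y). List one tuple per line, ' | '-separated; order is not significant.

Per-node cardinality:
  S → 4
  ρ[y/v](S) → 4
  π[y](ρ[y/v](S)) → 4

== RESULT ==
y
q
s
s
t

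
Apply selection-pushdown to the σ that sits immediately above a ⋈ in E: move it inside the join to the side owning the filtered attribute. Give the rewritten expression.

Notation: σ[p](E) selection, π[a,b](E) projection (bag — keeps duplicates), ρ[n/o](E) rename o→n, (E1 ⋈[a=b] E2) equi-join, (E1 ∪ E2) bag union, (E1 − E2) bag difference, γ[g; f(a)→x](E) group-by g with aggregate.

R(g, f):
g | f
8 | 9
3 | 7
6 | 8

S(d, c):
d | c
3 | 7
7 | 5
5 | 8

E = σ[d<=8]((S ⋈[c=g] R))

σ filters on d, owned by the left side.
E' = (σ[d<=8](S) ⋈[c=g] R)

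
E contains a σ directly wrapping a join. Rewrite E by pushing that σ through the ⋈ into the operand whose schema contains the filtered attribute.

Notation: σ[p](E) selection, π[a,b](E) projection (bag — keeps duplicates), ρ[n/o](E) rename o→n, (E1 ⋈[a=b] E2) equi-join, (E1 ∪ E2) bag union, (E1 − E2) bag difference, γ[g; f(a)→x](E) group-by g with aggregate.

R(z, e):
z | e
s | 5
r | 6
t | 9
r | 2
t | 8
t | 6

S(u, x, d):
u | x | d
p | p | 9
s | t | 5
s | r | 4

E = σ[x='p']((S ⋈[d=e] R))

σ filters on x, owned by the left side.
E' = (σ[x='p'](S) ⋈[d=e] R)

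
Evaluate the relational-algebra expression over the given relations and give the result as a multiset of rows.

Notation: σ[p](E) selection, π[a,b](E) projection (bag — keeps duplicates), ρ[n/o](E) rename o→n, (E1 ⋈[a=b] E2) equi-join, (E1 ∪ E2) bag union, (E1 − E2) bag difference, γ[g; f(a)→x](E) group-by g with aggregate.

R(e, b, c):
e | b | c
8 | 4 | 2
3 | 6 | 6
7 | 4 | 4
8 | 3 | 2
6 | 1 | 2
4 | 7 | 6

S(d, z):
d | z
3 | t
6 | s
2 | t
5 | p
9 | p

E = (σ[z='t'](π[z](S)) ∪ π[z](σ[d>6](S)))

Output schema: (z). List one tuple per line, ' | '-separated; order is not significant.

Row counts bottom-up:
  S → 5
  π[z](S) → 5
  σ[z='t'](π[z](S)) → 2
  S → 5
  σ[d>6](S) → 1
  π[z](σ[d>6](S)) → 1
  (σ[z='t'](π[z](S)) ∪ π[z](σ[d>6](S))) → 3

== RESULT ==
z
p
t
t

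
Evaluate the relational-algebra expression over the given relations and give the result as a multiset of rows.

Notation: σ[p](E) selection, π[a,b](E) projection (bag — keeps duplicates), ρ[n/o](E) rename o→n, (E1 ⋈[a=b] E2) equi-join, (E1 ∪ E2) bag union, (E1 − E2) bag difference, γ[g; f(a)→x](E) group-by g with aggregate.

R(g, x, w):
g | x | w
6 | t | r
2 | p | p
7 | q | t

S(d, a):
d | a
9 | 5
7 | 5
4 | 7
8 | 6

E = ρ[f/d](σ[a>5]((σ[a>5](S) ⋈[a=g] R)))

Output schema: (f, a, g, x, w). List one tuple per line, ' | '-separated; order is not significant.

Row counts bottom-up:
  S → 4
  σ[a>5](S) → 2
  R → 3
  (σ[a>5](S) ⋈[a=g] R) → 2
  σ[a>5]((σ[a>5](S) ⋈[a=g] R)) → 2
  ρ[f/d](σ[a>5]((σ[a>5](S) ⋈[a=g] R))) → 2

== RESULT ==
f | a | g | x | w
4 | 7 | 7 | q | t
8 | 6 | 6 | t | r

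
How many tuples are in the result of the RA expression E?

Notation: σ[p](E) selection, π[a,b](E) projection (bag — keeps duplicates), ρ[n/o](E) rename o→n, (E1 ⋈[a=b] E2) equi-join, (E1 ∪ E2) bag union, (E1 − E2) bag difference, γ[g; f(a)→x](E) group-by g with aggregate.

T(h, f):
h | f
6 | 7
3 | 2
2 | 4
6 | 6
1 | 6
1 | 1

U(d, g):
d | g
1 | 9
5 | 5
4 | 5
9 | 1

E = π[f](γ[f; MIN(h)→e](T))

Subexpression sizes:
  T → 6
  γ[f; MIN(h)→e](T) → 5
  π[f](γ[f; MIN(h)→e](T)) → 5

|E| = 5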